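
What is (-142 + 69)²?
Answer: 5329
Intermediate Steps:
(-142 + 69)² = (-73)² = 5329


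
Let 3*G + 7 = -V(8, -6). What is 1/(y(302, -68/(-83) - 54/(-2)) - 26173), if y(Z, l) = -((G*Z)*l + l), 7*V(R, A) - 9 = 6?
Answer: -1743/1039676 ≈ -0.0016765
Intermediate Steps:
V(R, A) = 15/7 (V(R, A) = 9/7 + (⅐)*6 = 9/7 + 6/7 = 15/7)
G = -64/21 (G = -7/3 + (-1*15/7)/3 = -7/3 + (⅓)*(-15/7) = -7/3 - 5/7 = -64/21 ≈ -3.0476)
y(Z, l) = -l + 64*Z*l/21 (y(Z, l) = -((-64*Z/21)*l + l) = -(-64*Z*l/21 + l) = -(l - 64*Z*l/21) = -l + 64*Z*l/21)
1/(y(302, -68/(-83) - 54/(-2)) - 26173) = 1/((-68/(-83) - 54/(-2))*(-21 + 64*302)/21 - 26173) = 1/((-68*(-1/83) - 54*(-½))*(-21 + 19328)/21 - 26173) = 1/((1/21)*(68/83 + 27)*19307 - 26173) = 1/((1/21)*(2309/83)*19307 - 26173) = 1/(44579863/1743 - 26173) = 1/(-1039676/1743) = -1743/1039676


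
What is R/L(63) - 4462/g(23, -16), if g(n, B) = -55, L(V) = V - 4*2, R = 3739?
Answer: 8201/55 ≈ 149.11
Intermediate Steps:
L(V) = -8 + V (L(V) = V - 8 = -8 + V)
R/L(63) - 4462/g(23, -16) = 3739/(-8 + 63) - 4462/(-55) = 3739/55 - 4462*(-1/55) = 3739*(1/55) + 4462/55 = 3739/55 + 4462/55 = 8201/55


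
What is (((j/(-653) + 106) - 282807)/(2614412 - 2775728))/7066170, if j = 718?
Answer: 184604471/744345740657160 ≈ 2.4801e-7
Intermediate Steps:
(((j/(-653) + 106) - 282807)/(2614412 - 2775728))/7066170 = (((718/(-653) + 106) - 282807)/(2614412 - 2775728))/7066170 = (((718*(-1/653) + 106) - 282807)/(-161316))*(1/7066170) = (((-718/653 + 106) - 282807)*(-1/161316))*(1/7066170) = ((68500/653 - 282807)*(-1/161316))*(1/7066170) = -184604471/653*(-1/161316)*(1/7066170) = (184604471/105339348)*(1/7066170) = 184604471/744345740657160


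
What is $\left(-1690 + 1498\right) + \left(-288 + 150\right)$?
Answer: $-330$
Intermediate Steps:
$\left(-1690 + 1498\right) + \left(-288 + 150\right) = -192 - 138 = -330$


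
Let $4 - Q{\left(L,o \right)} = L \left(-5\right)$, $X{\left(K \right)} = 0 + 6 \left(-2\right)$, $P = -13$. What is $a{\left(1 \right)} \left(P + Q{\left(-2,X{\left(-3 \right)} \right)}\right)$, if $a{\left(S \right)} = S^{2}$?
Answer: $-19$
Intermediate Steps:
$X{\left(K \right)} = -12$ ($X{\left(K \right)} = 0 - 12 = -12$)
$Q{\left(L,o \right)} = 4 + 5 L$ ($Q{\left(L,o \right)} = 4 - L \left(-5\right) = 4 - - 5 L = 4 + 5 L$)
$a{\left(1 \right)} \left(P + Q{\left(-2,X{\left(-3 \right)} \right)}\right) = 1^{2} \left(-13 + \left(4 + 5 \left(-2\right)\right)\right) = 1 \left(-13 + \left(4 - 10\right)\right) = 1 \left(-13 - 6\right) = 1 \left(-19\right) = -19$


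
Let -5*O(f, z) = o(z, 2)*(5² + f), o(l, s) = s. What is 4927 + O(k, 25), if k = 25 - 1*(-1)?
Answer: 24533/5 ≈ 4906.6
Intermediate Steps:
k = 26 (k = 25 + 1 = 26)
O(f, z) = -10 - 2*f/5 (O(f, z) = -2*(5² + f)/5 = -2*(25 + f)/5 = -(50 + 2*f)/5 = -10 - 2*f/5)
4927 + O(k, 25) = 4927 + (-10 - ⅖*26) = 4927 + (-10 - 52/5) = 4927 - 102/5 = 24533/5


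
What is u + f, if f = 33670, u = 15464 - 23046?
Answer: 26088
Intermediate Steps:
u = -7582
u + f = -7582 + 33670 = 26088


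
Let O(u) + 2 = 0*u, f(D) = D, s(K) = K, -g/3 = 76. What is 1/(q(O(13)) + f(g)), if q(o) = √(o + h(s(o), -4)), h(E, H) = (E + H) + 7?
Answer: -228/51985 - I/51985 ≈ -0.0043859 - 1.9236e-5*I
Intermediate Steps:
g = -228 (g = -3*76 = -228)
h(E, H) = 7 + E + H
O(u) = -2 (O(u) = -2 + 0*u = -2 + 0 = -2)
q(o) = √(3 + 2*o) (q(o) = √(o + (7 + o - 4)) = √(o + (3 + o)) = √(3 + 2*o))
1/(q(O(13)) + f(g)) = 1/(√(3 + 2*(-2)) - 228) = 1/(√(3 - 4) - 228) = 1/(√(-1) - 228) = 1/(I - 228) = 1/(-228 + I) = (-228 - I)/51985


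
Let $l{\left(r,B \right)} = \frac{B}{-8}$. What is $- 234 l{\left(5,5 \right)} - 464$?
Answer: $- \frac{1271}{4} \approx -317.75$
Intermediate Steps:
$l{\left(r,B \right)} = - \frac{B}{8}$ ($l{\left(r,B \right)} = B \left(- \frac{1}{8}\right) = - \frac{B}{8}$)
$- 234 l{\left(5,5 \right)} - 464 = - 234 \left(\left(- \frac{1}{8}\right) 5\right) - 464 = \left(-234\right) \left(- \frac{5}{8}\right) - 464 = \frac{585}{4} - 464 = - \frac{1271}{4}$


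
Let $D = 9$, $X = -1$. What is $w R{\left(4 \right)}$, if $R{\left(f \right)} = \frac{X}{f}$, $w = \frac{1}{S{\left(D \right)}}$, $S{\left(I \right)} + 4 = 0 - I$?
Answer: $\frac{1}{52} \approx 0.019231$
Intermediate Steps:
$S{\left(I \right)} = -4 - I$ ($S{\left(I \right)} = -4 + \left(0 - I\right) = -4 - I$)
$w = - \frac{1}{13}$ ($w = \frac{1}{-4 - 9} = \frac{1}{-13} = - \frac{1}{13} \approx -0.076923$)
$R{\left(f \right)} = - \frac{1}{f}$
$w R{\left(4 \right)} = - \frac{\left(-1\right) \frac{1}{4}}{13} = \left(- \frac{1}{13}\right) \left(- \frac{1}{4}\right) = \frac{1}{52}$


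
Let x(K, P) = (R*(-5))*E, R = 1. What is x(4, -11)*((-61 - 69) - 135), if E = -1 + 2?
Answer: 1325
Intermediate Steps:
E = 1
x(K, P) = -5 (x(K, P) = (1*(-5))*1 = -5*1 = -5)
x(4, -11)*((-61 - 69) - 135) = -5*((-61 - 69) - 135) = -5*(-130 - 135) = -5*(-265) = 1325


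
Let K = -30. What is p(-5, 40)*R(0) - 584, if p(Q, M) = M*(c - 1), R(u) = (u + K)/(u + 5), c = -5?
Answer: 856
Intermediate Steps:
R(u) = (-30 + u)/(5 + u) (R(u) = (u - 30)/(u + 5) = (-30 + u)/(5 + u))
p(Q, M) = -6*M (p(Q, M) = M*(-5 - 1) = M*(-6) = -6*M)
p(-5, 40)*R(0) - 584 = (-6*40)*((-30 + 0)/(5 + 0)) - 584 = -240*(-30)/5 - 584 = -48*(-30) - 584 = -240*(-6) - 584 = 1440 - 584 = 856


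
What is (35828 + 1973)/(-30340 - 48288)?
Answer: -37801/78628 ≈ -0.48076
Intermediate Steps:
(35828 + 1973)/(-30340 - 48288) = 37801/(-78628) = 37801*(-1/78628) = -37801/78628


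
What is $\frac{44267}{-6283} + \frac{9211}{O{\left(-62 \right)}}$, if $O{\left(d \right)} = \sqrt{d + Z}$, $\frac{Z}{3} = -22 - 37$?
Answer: $- \frac{44267}{6283} - \frac{9211 i \sqrt{239}}{239} \approx -7.0455 - 595.81 i$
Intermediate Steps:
$Z = -177$ ($Z = 3 \left(-22 - 37\right) = 3 \left(-59\right) = -177$)
$O{\left(d \right)} = \sqrt{-177 + d}$ ($O{\left(d \right)} = \sqrt{d - 177} = \sqrt{-177 + d}$)
$\frac{44267}{-6283} + \frac{9211}{O{\left(-62 \right)}} = \frac{44267}{-6283} + \frac{9211}{\sqrt{-177 - 62}} = 44267 \left(- \frac{1}{6283}\right) + \frac{9211}{\sqrt{-239}} = - \frac{44267}{6283} + \frac{9211}{i \sqrt{239}} = - \frac{44267}{6283} + 9211 \left(- \frac{i \sqrt{239}}{239}\right) = - \frac{44267}{6283} - \frac{9211 i \sqrt{239}}{239}$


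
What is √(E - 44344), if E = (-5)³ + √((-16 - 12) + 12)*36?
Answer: 3*√(-4941 + 16*I) ≈ 0.34143 + 210.88*I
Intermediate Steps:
E = -125 + 144*I (E = -125 + √(-28 + 12)*36 = -125 + √(-16)*36 = -125 + (4*I)*36 = -125 + 144*I ≈ -125.0 + 144.0*I)
√(E - 44344) = √((-125 + 144*I) - 44344) = √(-44469 + 144*I)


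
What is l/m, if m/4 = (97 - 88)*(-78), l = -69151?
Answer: 69151/2808 ≈ 24.626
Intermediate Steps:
m = -2808 (m = 4*((97 - 88)*(-78)) = 4*(9*(-78)) = 4*(-702) = -2808)
l/m = -69151/(-2808) = -69151*(-1/2808) = 69151/2808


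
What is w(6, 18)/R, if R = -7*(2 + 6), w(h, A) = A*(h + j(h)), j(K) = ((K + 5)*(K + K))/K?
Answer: -9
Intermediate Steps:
j(K) = 10 + 2*K (j(K) = ((5 + K)*(2*K))/K = (2*K*(5 + K))/K = 10 + 2*K)
w(h, A) = A*(10 + 3*h) (w(h, A) = A*(h + (10 + 2*h)) = A*(10 + 3*h))
R = -56 (R = -7*8 = -56)
w(6, 18)/R = (18*(10 + 3*6))/(-56) = (18*(10 + 18))*(-1/56) = (18*28)*(-1/56) = 504*(-1/56) = -9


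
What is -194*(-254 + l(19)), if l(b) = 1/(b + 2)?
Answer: 1034602/21 ≈ 49267.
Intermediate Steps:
l(b) = 1/(2 + b)
-194*(-254 + l(19)) = -194*(-254 + 1/(2 + 19)) = -194*(-254 + 1/21) = -194*(-5333/21) = 1034602/21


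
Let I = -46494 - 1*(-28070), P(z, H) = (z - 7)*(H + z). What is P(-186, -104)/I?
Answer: -27985/9212 ≈ -3.0379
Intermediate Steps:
P(z, H) = (-7 + z)*(H + z)
I = -18424 (I = -46494 + 28070 = -18424)
P(-186, -104)/I = ((-186)**2 - 7*(-104) - 7*(-186) - 104*(-186))/(-18424) = (34596 + 728 + 1302 + 19344)*(-1/18424) = 55970*(-1/18424) = -27985/9212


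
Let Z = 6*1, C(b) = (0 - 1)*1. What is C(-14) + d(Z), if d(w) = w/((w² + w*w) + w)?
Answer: -12/13 ≈ -0.92308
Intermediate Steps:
C(b) = -1 (C(b) = -1*1 = -1)
Z = 6
d(w) = w/(w + 2*w²) (d(w) = w/((w² + w²) + w) = w/(2*w² + w) = w/(w + 2*w²))
C(-14) + d(Z) = -1 + 1/(1 + 2*6) = -1 + 1/(1 + 12) = -1 + 1/13 = -12/13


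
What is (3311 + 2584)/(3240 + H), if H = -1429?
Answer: 5895/1811 ≈ 3.2551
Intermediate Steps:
(3311 + 2584)/(3240 + H) = (3311 + 2584)/(3240 - 1429) = 5895/1811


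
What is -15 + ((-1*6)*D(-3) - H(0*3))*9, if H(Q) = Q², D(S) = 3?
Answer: -177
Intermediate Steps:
-15 + ((-1*6)*D(-3) - H(0*3))*9 = -15 + (-1*6*3 - (0*3)²)*9 = -15 + (-6*3 - 1*0²)*9 = -15 + (-18 - 1*0)*9 = -15 + (-18 + 0)*9 = -15 - 18*9 = -15 - 162 = -177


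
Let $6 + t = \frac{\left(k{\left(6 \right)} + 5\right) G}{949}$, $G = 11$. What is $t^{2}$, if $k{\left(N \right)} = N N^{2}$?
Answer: $\frac{63001}{5329} \approx 11.822$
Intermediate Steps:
$k{\left(N \right)} = N^{3}$
$t = - \frac{251}{73}$ ($t = -6 + \frac{\left(6^{3} + 5\right) 11}{949} = -6 + \left(216 + 5\right) 11 \cdot \frac{1}{949} = -6 + 221 \cdot 11 \cdot \frac{1}{949} = -6 + 2431 \cdot \frac{1}{949} = -6 + \frac{187}{73} = - \frac{251}{73} \approx -3.4384$)
$t^{2} = \left(- \frac{251}{73}\right)^{2} = \frac{63001}{5329}$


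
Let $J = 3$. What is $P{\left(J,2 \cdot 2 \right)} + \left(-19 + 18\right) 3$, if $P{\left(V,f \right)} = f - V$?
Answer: $-2$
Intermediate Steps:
$P{\left(J,2 \cdot 2 \right)} + \left(-19 + 18\right) 3 = \left(2 \cdot 2 - 3\right) + \left(-19 + 18\right) 3 = \left(4 - 3\right) - 3 = 1 - 3 = -2$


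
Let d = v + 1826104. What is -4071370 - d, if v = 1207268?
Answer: -7104742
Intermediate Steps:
d = 3033372 (d = 1207268 + 1826104 = 3033372)
-4071370 - d = -4071370 - 1*3033372 = -4071370 - 3033372 = -7104742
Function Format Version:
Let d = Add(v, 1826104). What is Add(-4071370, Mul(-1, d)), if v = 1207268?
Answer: -7104742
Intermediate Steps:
d = 3033372 (d = Add(1207268, 1826104) = 3033372)
Add(-4071370, Mul(-1, d)) = Add(-4071370, Mul(-1, 3033372)) = Add(-4071370, -3033372) = -7104742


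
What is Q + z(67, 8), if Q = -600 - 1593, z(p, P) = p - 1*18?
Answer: -2144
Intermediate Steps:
z(p, P) = -18 + p (z(p, P) = p - 18 = -18 + p)
Q = -2193
Q + z(67, 8) = -2193 + (-18 + 67) = -2193 + 49 = -2144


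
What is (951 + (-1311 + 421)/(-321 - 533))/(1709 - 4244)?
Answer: -406522/1082445 ≈ -0.37556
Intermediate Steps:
(951 + (-1311 + 421)/(-321 - 533))/(1709 - 4244) = (951 - 890/(-854))/(-2535) = (951 - 890*(-1/854))*(-1/2535) = (951 + 445/427)*(-1/2535) = (406522/427)*(-1/2535) = -406522/1082445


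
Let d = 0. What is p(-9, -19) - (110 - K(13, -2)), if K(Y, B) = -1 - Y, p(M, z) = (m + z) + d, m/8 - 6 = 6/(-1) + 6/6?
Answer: -135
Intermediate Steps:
m = 8 (m = 48 + 8*(6/(-1) + 6/6) = 48 + 8*(6*(-1) + 6*(⅙)) = 48 + 8*(-6 + 1) = 48 + 8*(-5) = 48 - 40 = 8)
p(M, z) = 8 + z (p(M, z) = (8 + z) + 0 = 8 + z)
p(-9, -19) - (110 - K(13, -2)) = (8 - 19) - (110 - (-1 - 1*13)) = -11 - (110 - (-1 - 13)) = -11 - (110 - 1*(-14)) = -11 - (110 + 14) = -11 - 1*124 = -11 - 124 = -135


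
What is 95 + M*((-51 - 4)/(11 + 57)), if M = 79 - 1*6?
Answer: 2445/68 ≈ 35.956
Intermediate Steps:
M = 73 (M = 79 - 6 = 73)
95 + M*((-51 - 4)/(11 + 57)) = 95 + 73*((-51 - 4)/(11 + 57)) = 95 + 73*(-55/68) = 95 - 4015/68 = 2445/68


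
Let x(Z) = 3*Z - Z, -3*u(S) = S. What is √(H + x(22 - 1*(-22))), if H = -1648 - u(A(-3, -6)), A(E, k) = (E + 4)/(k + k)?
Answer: I*√56161/6 ≈ 39.497*I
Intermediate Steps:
A(E, k) = (4 + E)/(2*k) (A(E, k) = (4 + E)/((2*k)) = (4 + E)*(1/(2*k)) = (4 + E)/(2*k))
u(S) = -S/3
H = -59329/36 (H = -1648 - (-1)*(½)*(4 - 3)/(-6)/3 = -1648 - (-1)*(½)*(-⅙)*1/3 = -1648 - (-1)*(-1)/(3*12) = -1648 - 1*1/36 = -1648 - 1/36 = -59329/36 ≈ -1648.0)
x(Z) = 2*Z
√(H + x(22 - 1*(-22))) = √(-59329/36 + 2*(22 - 1*(-22))) = √(-59329/36 + 2*(22 + 22)) = √(-59329/36 + 2*44) = √(-59329/36 + 88) = √(-56161/36) = I*√56161/6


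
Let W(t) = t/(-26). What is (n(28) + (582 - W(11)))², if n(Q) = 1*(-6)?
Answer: 224610169/676 ≈ 3.3226e+5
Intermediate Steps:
W(t) = -t/26 (W(t) = t*(-1/26) = -t/26)
n(Q) = -6
(n(28) + (582 - W(11)))² = (-6 + (582 - (-1)*11/26))² = (-6 + (582 - 1*(-11/26)))² = (-6 + (582 + 11/26))² = (-6 + 15143/26)² = (14987/26)² = 224610169/676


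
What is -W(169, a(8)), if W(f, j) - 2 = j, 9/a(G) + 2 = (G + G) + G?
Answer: -53/22 ≈ -2.4091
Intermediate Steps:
a(G) = 9/(-2 + 3*G) (a(G) = 9/(-2 + ((G + G) + G)) = 9/(-2 + (2*G + G)) = 9/(-2 + 3*G))
W(f, j) = 2 + j
-W(169, a(8)) = -(2 + 9/(-2 + 3*8)) = -(2 + 9/(-2 + 24)) = -(2 + 9/22) = -1*53/22 = -53/22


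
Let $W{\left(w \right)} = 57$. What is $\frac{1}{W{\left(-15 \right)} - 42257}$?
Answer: $- \frac{1}{42200} \approx -2.3697 \cdot 10^{-5}$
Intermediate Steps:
$\frac{1}{W{\left(-15 \right)} - 42257} = \frac{1}{57 - 42257} = \frac{1}{-42200} = - \frac{1}{42200}$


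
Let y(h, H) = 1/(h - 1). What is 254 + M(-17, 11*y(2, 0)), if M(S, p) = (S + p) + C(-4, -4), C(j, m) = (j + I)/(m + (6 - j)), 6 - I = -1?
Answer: 497/2 ≈ 248.50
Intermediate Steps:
I = 7 (I = 6 - 1*(-1) = 6 + 1 = 7)
y(h, H) = 1/(-1 + h)
C(j, m) = (7 + j)/(6 + m - j) (C(j, m) = (j + 7)/(m + (6 - j)) = (7 + j)/(6 + m - j))
M(S, p) = ½ + S + p (M(S, p) = (S + p) + (7 - 4)/(6 - 4 - 1*(-4)) = (S + p) + 3/(6 - 4 + 4) = (S + p) + 3/6 = (S + p) + (⅙)*3 = (S + p) + ½ = ½ + S + p)
254 + M(-17, 11*y(2, 0)) = 254 + (½ - 17 + 11/(-1 + 2)) = 254 + (½ - 17 + 11/1) = 254 + (½ - 17 + 11*1) = 254 + (½ - 17 + 11) = 254 - 11/2 = 497/2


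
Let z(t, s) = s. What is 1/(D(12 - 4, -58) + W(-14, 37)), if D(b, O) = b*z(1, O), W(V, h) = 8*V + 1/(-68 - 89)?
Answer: -157/90433 ≈ -0.0017361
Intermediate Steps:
W(V, h) = -1/157 + 8*V (W(V, h) = 8*V + 1/(-157) = 8*V - 1/157 = -1/157 + 8*V)
D(b, O) = O*b (D(b, O) = b*O = O*b)
1/(D(12 - 4, -58) + W(-14, 37)) = 1/(-58*(12 - 4) + (-1/157 + 8*(-14))) = 1/(-58*8 + (-1/157 - 112)) = 1/(-464 - 17585/157) = 1/(-90433/157) = -157/90433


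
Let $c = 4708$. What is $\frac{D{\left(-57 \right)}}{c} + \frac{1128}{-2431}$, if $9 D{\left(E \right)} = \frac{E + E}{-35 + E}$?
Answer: $- \frac{6056363}{13053144} \approx -0.46398$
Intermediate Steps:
$D{\left(E \right)} = \frac{2 E}{9 \left(-35 + E\right)}$ ($D{\left(E \right)} = \frac{\left(E + E\right) \frac{1}{-35 + E}}{9} = \frac{2 E \frac{1}{-35 + E}}{9} = \frac{2 E}{9 \left(-35 + E\right)}$)
$\frac{D{\left(-57 \right)}}{c} + \frac{1128}{-2431} = \frac{\frac{2}{9} \left(-57\right) \frac{1}{-35 - 57}}{4708} + \frac{1128}{-2431} = \frac{2}{9} \left(-57\right) \frac{1}{-92} \cdot \frac{1}{4708} + 1128 \left(- \frac{1}{2431}\right) = \frac{2}{9} \left(-57\right) \left(- \frac{1}{92}\right) \frac{1}{4708} - \frac{1128}{2431} = \frac{19}{138} \cdot \frac{1}{4708} - \frac{1128}{2431} = \frac{19}{649704} - \frac{1128}{2431} = - \frac{6056363}{13053144}$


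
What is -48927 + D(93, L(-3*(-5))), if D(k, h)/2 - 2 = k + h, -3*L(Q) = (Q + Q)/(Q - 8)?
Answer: -341179/7 ≈ -48740.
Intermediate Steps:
L(Q) = -2*Q/(3*(-8 + Q)) (L(Q) = -(Q + Q)/(3*(Q - 8)) = -2*Q/(3*(-8 + Q)))
D(k, h) = 4 + 2*h + 2*k (D(k, h) = 4 + 2*(k + h) = 4 + 2*(h + k) = 4 + (2*h + 2*k) = 4 + 2*h + 2*k)
-48927 + D(93, L(-3*(-5))) = -48927 + (4 + 2*(-2*(-3*(-5))/(-24 + 3*(-3*(-5)))) + 2*93) = -48927 + (4 + 2*(-2*15/(-24 + 3*15)) + 186) = -48927 + (4 + 2*(-2*15/(-24 + 45)) + 186) = -48927 + (4 + 2*(-2*15/21) + 186) = -48927 + (4 + 2*(-2*15*1/21) + 186) = -48927 + (4 + 2*(-10/7) + 186) = -48927 + (4 - 20/7 + 186) = -48927 + 1310/7 = -341179/7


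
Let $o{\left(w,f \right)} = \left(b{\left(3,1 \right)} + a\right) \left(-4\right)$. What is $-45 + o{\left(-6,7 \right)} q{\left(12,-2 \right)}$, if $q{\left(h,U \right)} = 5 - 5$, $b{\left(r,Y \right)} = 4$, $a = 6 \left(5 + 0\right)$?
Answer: $-45$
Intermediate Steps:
$a = 30$ ($a = 6 \cdot 5 = 30$)
$o{\left(w,f \right)} = -136$ ($o{\left(w,f \right)} = \left(4 + 30\right) \left(-4\right) = 34 \left(-4\right) = -136$)
$q{\left(h,U \right)} = 0$ ($q{\left(h,U \right)} = 5 - 5 = 0$)
$-45 + o{\left(-6,7 \right)} q{\left(12,-2 \right)} = -45 - 0 = -45 + 0 = -45$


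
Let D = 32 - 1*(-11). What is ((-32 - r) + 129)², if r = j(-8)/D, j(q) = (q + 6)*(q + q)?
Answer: 17131321/1849 ≈ 9265.2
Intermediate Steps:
D = 43 (D = 32 + 11 = 43)
j(q) = 2*q*(6 + q) (j(q) = (6 + q)*(2*q) = 2*q*(6 + q))
r = 32/43 (r = (2*(-8)*(6 - 8))/43 = (2*(-8)*(-2))*(1/43) = 32*(1/43) = 32/43 ≈ 0.74419)
((-32 - r) + 129)² = ((-32 - 1*32/43) + 129)² = ((-32 - 32/43) + 129)² = (-1408/43 + 129)² = (4139/43)² = 17131321/1849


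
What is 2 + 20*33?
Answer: 662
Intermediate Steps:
2 + 20*33 = 2 + 660 = 662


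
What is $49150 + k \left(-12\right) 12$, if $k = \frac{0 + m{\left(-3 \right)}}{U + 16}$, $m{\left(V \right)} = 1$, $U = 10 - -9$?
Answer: $\frac{1720106}{35} \approx 49146.0$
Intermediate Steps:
$U = 19$ ($U = 10 + 9 = 19$)
$k = \frac{1}{35}$ ($k = \frac{0 + 1}{19 + 16} = 1 \cdot \frac{1}{35} = \frac{1}{35} \approx 0.028571$)
$49150 + k \left(-12\right) 12 = 49150 + \frac{1}{35} \left(-12\right) 12 = 49150 - \frac{144}{35} = \frac{1720106}{35}$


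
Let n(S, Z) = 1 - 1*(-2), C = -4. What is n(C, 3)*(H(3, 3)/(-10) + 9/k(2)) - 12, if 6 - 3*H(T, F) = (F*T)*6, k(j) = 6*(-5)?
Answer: -81/10 ≈ -8.1000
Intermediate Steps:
k(j) = -30
n(S, Z) = 3 (n(S, Z) = 1 + 2 = 3)
H(T, F) = 2 - 2*F*T (H(T, F) = 2 - F*T*6/3 = 2 - 2*F*T)
n(C, 3)*(H(3, 3)/(-10) + 9/k(2)) - 12 = 3*((2 - 2*3*3)/(-10) + 9/(-30)) - 12 = 3*((2 - 18)*(-1/10) + 9*(-1/30)) - 12 = 3*(-16*(-1/10) - 3/10) - 12 = 3*(8/5 - 3/10) - 12 = 3*(13/10) - 12 = 39/10 - 12 = -81/10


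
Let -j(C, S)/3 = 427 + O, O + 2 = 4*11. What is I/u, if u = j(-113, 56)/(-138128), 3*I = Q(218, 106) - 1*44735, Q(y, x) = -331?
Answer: -296422688/201 ≈ -1.4747e+6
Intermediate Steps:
O = 42 (O = -2 + 4*11 = -2 + 44 = 42)
I = -15022 (I = (-331 - 1*44735)/3 = (-331 - 44735)/3 = (1/3)*(-45066) = -15022)
j(C, S) = -1407 (j(C, S) = -3*(427 + 42) = -3*469 = -1407)
u = 1407/138128 (u = -1407/(-138128) = -1407*(-1/138128) = 1407/138128 ≈ 0.010186)
I/u = -15022/1407/138128 = -15022*138128/1407 = -296422688/201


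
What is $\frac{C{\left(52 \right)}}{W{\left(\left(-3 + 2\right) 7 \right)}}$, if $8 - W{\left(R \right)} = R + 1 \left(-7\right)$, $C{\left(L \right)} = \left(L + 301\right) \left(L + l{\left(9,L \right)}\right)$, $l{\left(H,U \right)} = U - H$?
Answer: $\frac{33535}{22} \approx 1524.3$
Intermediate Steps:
$C{\left(L \right)} = \left(-9 + 2 L\right) \left(301 + L\right)$ ($C{\left(L \right)} = \left(L + 301\right) \left(L + \left(L - 9\right)\right) = \left(301 + L\right) \left(L + \left(L - 9\right)\right) = \left(301 + L\right) \left(L + \left(-9 + L\right)\right) = \left(301 + L\right) \left(-9 + 2 L\right) = \left(-9 + 2 L\right) \left(301 + L\right)$)
$W{\left(R \right)} = 15 - R$ ($W{\left(R \right)} = 8 - \left(R + 1 \left(-7\right)\right) = 8 - \left(R - 7\right) = 8 - \left(-7 + R\right) = 15 - R$)
$\frac{C{\left(52 \right)}}{W{\left(\left(-3 + 2\right) 7 \right)}} = \frac{-2709 + 2 \cdot 52^{2} + 593 \cdot 52}{15 - \left(-3 + 2\right) 7} = \frac{-2709 + 2 \cdot 2704 + 30836}{15 - \left(-1\right) 7} = \frac{-2709 + 5408 + 30836}{15 - -7} = \frac{33535}{15 + 7} = \frac{33535}{22}$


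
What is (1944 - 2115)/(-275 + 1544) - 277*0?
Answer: -19/141 ≈ -0.13475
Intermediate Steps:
(1944 - 2115)/(-275 + 1544) - 277*0 = -171/1269 + 0 = -171*1/1269 + 0 = -19/141 + 0 = -19/141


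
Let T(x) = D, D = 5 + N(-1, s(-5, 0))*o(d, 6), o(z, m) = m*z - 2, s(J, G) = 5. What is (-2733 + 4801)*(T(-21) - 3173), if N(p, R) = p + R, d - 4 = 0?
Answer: -6369440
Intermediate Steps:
d = 4 (d = 4 + 0 = 4)
N(p, R) = R + p
o(z, m) = -2 + m*z
D = 93 (D = 5 + (5 - 1)*(-2 + 6*4) = 5 + 4*(-2 + 24) = 5 + 4*22 = 5 + 88 = 93)
T(x) = 93
(-2733 + 4801)*(T(-21) - 3173) = (-2733 + 4801)*(93 - 3173) = 2068*(-3080) = -6369440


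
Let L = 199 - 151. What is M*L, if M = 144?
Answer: 6912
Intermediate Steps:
L = 48
M*L = 144*48 = 6912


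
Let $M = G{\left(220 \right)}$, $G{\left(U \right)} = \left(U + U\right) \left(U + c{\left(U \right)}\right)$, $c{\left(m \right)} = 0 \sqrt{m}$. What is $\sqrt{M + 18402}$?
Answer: $\sqrt{115202} \approx 339.41$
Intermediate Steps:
$c{\left(m \right)} = 0$
$G{\left(U \right)} = 2 U^{2}$ ($G{\left(U \right)} = \left(U + U\right) \left(U + 0\right) = 2 U U = 2 U^{2}$)
$M = 96800$ ($M = 2 \cdot 220^{2} = 2 \cdot 48400 = 96800$)
$\sqrt{M + 18402} = \sqrt{96800 + 18402} = \sqrt{115202}$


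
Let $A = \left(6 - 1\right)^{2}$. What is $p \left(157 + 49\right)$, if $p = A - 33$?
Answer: $-1648$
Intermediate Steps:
$A = 25$ ($A = 5^{2} = 25$)
$p = -8$ ($p = 25 - 33 = -8$)
$p \left(157 + 49\right) = - 8 \left(157 + 49\right) = \left(-8\right) 206 = -1648$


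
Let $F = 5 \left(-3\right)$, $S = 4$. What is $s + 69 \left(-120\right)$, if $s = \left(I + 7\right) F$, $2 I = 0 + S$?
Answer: $-8415$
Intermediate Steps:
$F = -15$
$I = 2$ ($I = \frac{0 + 4}{2} = \frac{1}{2} \cdot 4 = 2$)
$s = -135$ ($s = \left(2 + 7\right) \left(-15\right) = 9 \left(-15\right) = -135$)
$s + 69 \left(-120\right) = -135 + 69 \left(-120\right) = -135 - 8280 = -8415$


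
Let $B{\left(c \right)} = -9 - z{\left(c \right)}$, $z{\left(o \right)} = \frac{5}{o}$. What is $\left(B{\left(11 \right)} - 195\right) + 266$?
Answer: $\frac{677}{11} \approx 61.545$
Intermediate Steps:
$B{\left(c \right)} = -9 - \frac{5}{c}$
$\left(B{\left(11 \right)} - 195\right) + 266 = \left(\left(-9 - \frac{5}{11}\right) - 195\right) + 266 = \left(- \frac{104}{11} - 195\right) + 266 = - \frac{2249}{11} + 266 = \frac{677}{11}$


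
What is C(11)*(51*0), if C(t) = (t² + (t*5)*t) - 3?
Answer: 0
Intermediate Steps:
C(t) = -3 + 6*t² (C(t) = (t² + (5*t)*t) - 3 = (t² + 5*t²) - 3 = 6*t² - 3 = -3 + 6*t²)
C(11)*(51*0) = (-3 + 6*11²)*(51*0) = (-3 + 6*121)*0 = (-3 + 726)*0 = 723*0 = 0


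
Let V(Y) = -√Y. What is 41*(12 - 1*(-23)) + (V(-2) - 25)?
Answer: 1410 - I*√2 ≈ 1410.0 - 1.4142*I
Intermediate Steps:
41*(12 - 1*(-23)) + (V(-2) - 25) = 41*(12 - 1*(-23)) + (-√(-2) - 25) = 41*(12 + 23) + (-I*√2 - 25) = 41*35 + (-I*√2 - 25) = 1435 + (-25 - I*√2) = 1410 - I*√2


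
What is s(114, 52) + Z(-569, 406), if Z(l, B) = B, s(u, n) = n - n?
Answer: 406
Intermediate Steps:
s(u, n) = 0
s(114, 52) + Z(-569, 406) = 0 + 406 = 406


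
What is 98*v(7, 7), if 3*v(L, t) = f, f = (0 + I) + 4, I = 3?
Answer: 686/3 ≈ 228.67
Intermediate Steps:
f = 7 (f = (0 + 3) + 4 = 3 + 4 = 7)
v(L, t) = 7/3 (v(L, t) = (1/3)*7 = 7/3)
98*v(7, 7) = 98*(7/3) = 686/3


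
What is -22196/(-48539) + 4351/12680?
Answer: 492638469/615474520 ≈ 0.80042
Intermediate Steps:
-22196/(-48539) + 4351/12680 = -22196*(-1/48539) + 4351*(1/12680) = 22196/48539 + 4351/12680 = 492638469/615474520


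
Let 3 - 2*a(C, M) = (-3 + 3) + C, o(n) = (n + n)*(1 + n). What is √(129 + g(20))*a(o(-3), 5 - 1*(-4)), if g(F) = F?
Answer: -9*√149/2 ≈ -54.930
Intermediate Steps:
o(n) = 2*n*(1 + n) (o(n) = (2*n)*(1 + n) = 2*n*(1 + n))
a(C, M) = 3/2 - C/2 (a(C, M) = 3/2 - ((-3 + 3) + C)/2 = 3/2 - (0 + C)/2 = 3/2 - C/2)
√(129 + g(20))*a(o(-3), 5 - 1*(-4)) = √(129 + 20)*(3/2 - (-3)*(1 - 3)) = √149*(3/2 - (-3)*(-2)) = √149*(3/2 - ½*12) = √149*(3/2 - 6) = √149*(-9/2) = -9*√149/2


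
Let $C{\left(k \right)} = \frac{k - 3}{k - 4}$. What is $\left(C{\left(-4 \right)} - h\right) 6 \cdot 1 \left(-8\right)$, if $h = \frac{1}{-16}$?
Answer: $-45$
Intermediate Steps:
$h = - \frac{1}{16} \approx -0.0625$
$C{\left(k \right)} = \frac{-3 + k}{-4 + k}$
$\left(C{\left(-4 \right)} - h\right) 6 \cdot 1 \left(-8\right) = \left(\frac{-3 - 4}{-4 - 4} - - \frac{1}{16}\right) 6 \cdot 1 \left(-8\right) = \left(\frac{1}{-8} \left(-7\right) + \frac{1}{16}\right) 6 \left(-8\right) = \left(\left(- \frac{1}{8}\right) \left(-7\right) + \frac{1}{16}\right) 6 \left(-8\right) = \left(\frac{7}{8} + \frac{1}{16}\right) 6 \left(-8\right) = \frac{15}{16} \cdot 6 \left(-8\right) = \frac{45}{8} \left(-8\right) = -45$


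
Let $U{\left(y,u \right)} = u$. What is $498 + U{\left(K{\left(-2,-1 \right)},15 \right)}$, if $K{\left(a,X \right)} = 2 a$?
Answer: $513$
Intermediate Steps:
$498 + U{\left(K{\left(-2,-1 \right)},15 \right)} = 498 + 15 = 513$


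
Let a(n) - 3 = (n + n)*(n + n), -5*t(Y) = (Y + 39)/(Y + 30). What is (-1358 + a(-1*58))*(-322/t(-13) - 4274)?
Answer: -506753577/13 ≈ -3.8981e+7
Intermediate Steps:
t(Y) = -(39 + Y)/(5*(30 + Y)) (t(Y) = -(Y + 39)/(5*(Y + 30)) = -(39 + Y)/(5*(30 + Y)))
a(n) = 3 + 4*n² (a(n) = 3 + (n + n)*(n + n) = 3 + (2*n)*(2*n) = 3 + 4*n²)
(-1358 + a(-1*58))*(-322/t(-13) - 4274) = (-1358 + (3 + 4*(-1*58)²))*(-322*5*(30 - 13)/(-39 - 1*(-13)) - 4274) = (-1358 + (3 + 4*(-58)²))*(-322*85/(-39 + 13) - 4274) = (-1358 + (3 + 4*3364))*(-322/((⅕)*(1/17)*(-26)) - 4274) = (-1358 + (3 + 13456))*(-322/(-26/85) - 4274) = (-1358 + 13459)*(-322*(-85/26) - 4274) = 12101*(13685/13 - 4274) = 12101*(-41877/13) = -506753577/13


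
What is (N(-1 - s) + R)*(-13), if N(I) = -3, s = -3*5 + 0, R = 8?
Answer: -65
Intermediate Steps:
s = -15 (s = -15 + 0 = -15)
(N(-1 - s) + R)*(-13) = (-3 + 8)*(-13) = 5*(-13) = -65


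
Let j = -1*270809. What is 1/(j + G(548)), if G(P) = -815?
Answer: -1/271624 ≈ -3.6816e-6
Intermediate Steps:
j = -270809
1/(j + G(548)) = 1/(-270809 - 815) = 1/(-271624) = -1/271624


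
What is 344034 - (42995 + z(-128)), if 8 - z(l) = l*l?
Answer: 317415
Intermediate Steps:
z(l) = 8 - l**2 (z(l) = 8 - l*l = 8 - l**2)
344034 - (42995 + z(-128)) = 344034 - (42995 + (8 - 1*(-128)**2)) = 344034 - (42995 + (8 - 1*16384)) = 344034 - (42995 + (8 - 16384)) = 344034 - (42995 - 16376) = 344034 - 1*26619 = 344034 - 26619 = 317415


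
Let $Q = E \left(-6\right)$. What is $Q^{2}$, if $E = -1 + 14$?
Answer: $6084$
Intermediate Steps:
$E = 13$
$Q = -78$ ($Q = 13 \left(-6\right) = -78$)
$Q^{2} = \left(-78\right)^{2} = 6084$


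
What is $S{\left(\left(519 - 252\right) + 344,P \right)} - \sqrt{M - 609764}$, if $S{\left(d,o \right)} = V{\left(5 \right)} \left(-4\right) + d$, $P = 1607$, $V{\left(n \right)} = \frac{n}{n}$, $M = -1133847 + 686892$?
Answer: $607 - i \sqrt{1056719} \approx 607.0 - 1028.0 i$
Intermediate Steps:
$M = -446955$
$V{\left(n \right)} = 1$
$S{\left(d,o \right)} = -4 + d$ ($S{\left(d,o \right)} = 1 \left(-4\right) + d = -4 + d$)
$S{\left(\left(519 - 252\right) + 344,P \right)} - \sqrt{M - 609764} = \left(-4 + \left(\left(519 - 252\right) + 344\right)\right) - \sqrt{-446955 - 609764} = \left(-4 + \left(267 + 344\right)\right) - \sqrt{-1056719} = \left(-4 + 611\right) - i \sqrt{1056719} = 607 - i \sqrt{1056719}$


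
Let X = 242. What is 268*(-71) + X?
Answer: -18786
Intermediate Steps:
268*(-71) + X = 268*(-71) + 242 = -19028 + 242 = -18786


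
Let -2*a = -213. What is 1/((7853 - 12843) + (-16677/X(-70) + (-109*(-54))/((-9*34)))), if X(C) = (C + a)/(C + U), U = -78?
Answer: 1241/77702203 ≈ 1.5971e-5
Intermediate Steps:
a = 213/2 (a = -½*(-213) = 213/2 ≈ 106.50)
X(C) = (213/2 + C)/(-78 + C) (X(C) = (C + 213/2)/(C - 78) = (213/2 + C)/(-78 + C))
1/((7853 - 12843) + (-16677/X(-70) + (-109*(-54))/((-9*34)))) = 1/((7853 - 12843) + (-16677*(-78 - 70)/(213/2 - 70) + (-109*(-54))/((-9*34)))) = 1/(-4990 + (-16677/((73/2)/(-148)) + 5886/(-306))) = 1/(-4990 + (-16677/((-1/148*73/2)) + 5886*(-1/306))) = 1/(-4990 + (-16677/(-73/296) - 327/17)) = 1/(-4990 + (-16677*(-296/73) - 327/17)) = 1/(-4990 + (4936392/73 - 327/17)) = 1/(-4990 + 83894793/1241) = 1/(77702203/1241) = 1241/77702203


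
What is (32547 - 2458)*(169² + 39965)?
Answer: 2061878814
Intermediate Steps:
(32547 - 2458)*(169² + 39965) = 30089*(28561 + 39965) = 30089*68526 = 2061878814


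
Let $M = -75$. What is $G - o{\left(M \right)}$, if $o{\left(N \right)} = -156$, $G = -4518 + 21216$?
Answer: $16854$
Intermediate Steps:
$G = 16698$
$G - o{\left(M \right)} = 16698 - -156 = 16698 + 156 = 16854$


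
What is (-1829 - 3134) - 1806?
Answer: -6769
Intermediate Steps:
(-1829 - 3134) - 1806 = -4963 - 1806 = -6769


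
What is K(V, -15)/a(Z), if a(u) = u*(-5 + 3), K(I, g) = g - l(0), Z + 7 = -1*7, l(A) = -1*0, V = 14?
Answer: -15/28 ≈ -0.53571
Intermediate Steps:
l(A) = 0
Z = -14 (Z = -7 - 1*7 = -7 - 7 = -14)
K(I, g) = g (K(I, g) = g - 1*0 = g + 0 = g)
a(u) = -2*u (a(u) = u*(-2) = -2*u)
K(V, -15)/a(Z) = -15/((-2*(-14))) = -15/28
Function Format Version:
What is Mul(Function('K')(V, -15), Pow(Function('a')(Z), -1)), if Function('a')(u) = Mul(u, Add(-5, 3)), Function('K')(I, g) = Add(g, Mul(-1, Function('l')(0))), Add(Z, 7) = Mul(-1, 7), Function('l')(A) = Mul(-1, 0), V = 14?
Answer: Rational(-15, 28) ≈ -0.53571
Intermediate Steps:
Function('l')(A) = 0
Z = -14 (Z = Add(-7, Mul(-1, 7)) = Add(-7, -7) = -14)
Function('K')(I, g) = g (Function('K')(I, g) = Add(g, Mul(-1, 0)) = Add(g, 0) = g)
Function('a')(u) = Mul(-2, u) (Function('a')(u) = Mul(u, -2) = Mul(-2, u))
Mul(Function('K')(V, -15), Pow(Function('a')(Z), -1)) = Mul(-15, Pow(Mul(-2, -14), -1)) = Mul(-15, Pow(28, -1)) = Mul(-15, Rational(1, 28)) = Rational(-15, 28)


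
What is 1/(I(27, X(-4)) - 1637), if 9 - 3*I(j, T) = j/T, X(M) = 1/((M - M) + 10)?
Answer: -1/1724 ≈ -0.00058005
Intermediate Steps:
X(M) = ⅒ (X(M) = 1/(0 + 10) = 1/10 = ⅒)
I(j, T) = 3 - j/(3*T)
1/(I(27, X(-4)) - 1637) = 1/((3 - ⅓*27/⅒) - 1637) = 1/((3 - ⅓*27*10) - 1637) = 1/((3 - 90) - 1637) = 1/(-87 - 1637) = 1/(-1724) = -1/1724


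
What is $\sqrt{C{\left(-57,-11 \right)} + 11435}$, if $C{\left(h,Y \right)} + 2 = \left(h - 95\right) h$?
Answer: $3 \sqrt{2233} \approx 141.76$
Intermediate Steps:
$C{\left(h,Y \right)} = -2 + h \left(-95 + h\right)$ ($C{\left(h,Y \right)} = -2 + \left(h - 95\right) h = -2 + \left(-95 + h\right) h = -2 + h \left(-95 + h\right)$)
$\sqrt{C{\left(-57,-11 \right)} + 11435} = \sqrt{\left(-2 + \left(-57\right)^{2} - -5415\right) + 11435} = \sqrt{\left(-2 + 3249 + 5415\right) + 11435} = \sqrt{8662 + 11435} = \sqrt{20097} = 3 \sqrt{2233}$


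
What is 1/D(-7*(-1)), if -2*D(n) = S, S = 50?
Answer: -1/25 ≈ -0.040000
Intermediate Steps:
D(n) = -25 (D(n) = -1/2*50 = -25)
1/D(-7*(-1)) = 1/(-25) = -1/25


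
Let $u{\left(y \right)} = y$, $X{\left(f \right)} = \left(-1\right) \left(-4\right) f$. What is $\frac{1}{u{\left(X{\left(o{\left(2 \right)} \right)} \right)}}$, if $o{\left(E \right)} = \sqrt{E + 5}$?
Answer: $\frac{\sqrt{7}}{28} \approx 0.094491$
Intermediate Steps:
$o{\left(E \right)} = \sqrt{5 + E}$
$X{\left(f \right)} = 4 f$
$\frac{1}{u{\left(X{\left(o{\left(2 \right)} \right)} \right)}} = \frac{1}{4 \sqrt{5 + 2}} = \frac{1}{4 \sqrt{7}} = \frac{\sqrt{7}}{28}$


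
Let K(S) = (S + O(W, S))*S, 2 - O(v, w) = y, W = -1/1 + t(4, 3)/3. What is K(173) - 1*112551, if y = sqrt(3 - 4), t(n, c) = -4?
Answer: -82276 - 173*I ≈ -82276.0 - 173.0*I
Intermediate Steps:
W = -7/3 (W = -1/1 - 4/3 = -1*1 - 4*1/3 = -1 - 4/3 = -7/3 ≈ -2.3333)
y = I (y = sqrt(-1) = I ≈ 1.0*I)
O(v, w) = 2 - I
K(S) = S*(2 + S - I) (K(S) = (S + (2 - I))*S = (2 + S - I)*S = S*(2 + S - I))
K(173) - 1*112551 = 173*(2 + 173 - I) - 1*112551 = 173*(175 - I) - 112551 = (30275 - 173*I) - 112551 = -82276 - 173*I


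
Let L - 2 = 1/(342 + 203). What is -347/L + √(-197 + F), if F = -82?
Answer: -189115/1091 + 3*I*√31 ≈ -173.34 + 16.703*I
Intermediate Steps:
L = 1091/545 (L = 2 + 1/(342 + 203) = 2 + 1/545 = 1091/545 ≈ 2.0018)
-347/L + √(-197 + F) = -347/1091/545 + √(-197 - 82) = -347*545/1091 + √(-279) = -189115/1091 + 3*I*√31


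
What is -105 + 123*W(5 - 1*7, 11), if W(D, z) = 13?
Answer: 1494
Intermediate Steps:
-105 + 123*W(5 - 1*7, 11) = -105 + 123*13 = -105 + 1599 = 1494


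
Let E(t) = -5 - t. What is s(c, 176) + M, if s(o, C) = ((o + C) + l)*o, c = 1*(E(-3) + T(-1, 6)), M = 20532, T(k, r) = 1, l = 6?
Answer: 20351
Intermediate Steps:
c = -1 (c = 1*((-5 - 1*(-3)) + 1) = 1*((-5 + 3) + 1) = 1*(-2 + 1) = 1*(-1) = -1)
s(o, C) = o*(6 + C + o) (s(o, C) = ((o + C) + 6)*o = ((C + o) + 6)*o = (6 + C + o)*o = o*(6 + C + o))
s(c, 176) + M = -(6 + 176 - 1) + 20532 = -1*181 + 20532 = -181 + 20532 = 20351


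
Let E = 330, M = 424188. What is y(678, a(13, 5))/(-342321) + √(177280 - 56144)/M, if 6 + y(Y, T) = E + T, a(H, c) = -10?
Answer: -314/342321 + √7571/106047 ≈ -9.6768e-5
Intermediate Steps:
y(Y, T) = 324 + T (y(Y, T) = -6 + (330 + T) = 324 + T)
y(678, a(13, 5))/(-342321) + √(177280 - 56144)/M = (324 - 10)/(-342321) + √(177280 - 56144)/424188 = 314*(-1/342321) + √121136*(1/424188) = -314/342321 + (4*√7571)*(1/424188) = -314/342321 + √7571/106047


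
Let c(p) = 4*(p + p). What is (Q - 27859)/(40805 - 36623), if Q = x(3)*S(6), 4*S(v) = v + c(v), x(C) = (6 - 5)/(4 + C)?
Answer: -389999/58548 ≈ -6.6612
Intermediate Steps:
x(C) = 1/(4 + C)
c(p) = 8*p (c(p) = 4*(2*p) = 8*p)
S(v) = 9*v/4 (S(v) = (v + 8*v)/4 = (9*v)/4 = 9*v/4)
Q = 27/14 (Q = ((9/4)*6)/(4 + 3) = (27/2)/7 = (1/7)*(27/2) = 27/14 ≈ 1.9286)
(Q - 27859)/(40805 - 36623) = (27/14 - 27859)/(40805 - 36623) = -389999/14/4182 = -389999/14*1/4182 = -389999/58548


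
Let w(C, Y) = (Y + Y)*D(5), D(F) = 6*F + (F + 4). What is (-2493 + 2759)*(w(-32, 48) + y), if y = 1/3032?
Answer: 1509790597/1516 ≈ 9.9590e+5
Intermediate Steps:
y = 1/3032 ≈ 0.00032982
D(F) = 4 + 7*F (D(F) = 6*F + (4 + F) = 4 + 7*F)
w(C, Y) = 78*Y (w(C, Y) = (Y + Y)*(4 + 7*5) = (2*Y)*(4 + 35) = (2*Y)*39 = 78*Y)
(-2493 + 2759)*(w(-32, 48) + y) = (-2493 + 2759)*(78*48 + 1/3032) = 266*(3744 + 1/3032) = 266*(11351809/3032) = 1509790597/1516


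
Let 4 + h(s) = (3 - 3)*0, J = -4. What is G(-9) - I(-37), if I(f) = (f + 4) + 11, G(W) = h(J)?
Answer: 18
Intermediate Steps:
h(s) = -4 (h(s) = -4 + (3 - 3)*0 = -4 + 0*0 = -4 + 0 = -4)
G(W) = -4
I(f) = 15 + f (I(f) = (4 + f) + 11 = 15 + f)
G(-9) - I(-37) = -4 - (15 - 37) = -4 - 1*(-22) = -4 + 22 = 18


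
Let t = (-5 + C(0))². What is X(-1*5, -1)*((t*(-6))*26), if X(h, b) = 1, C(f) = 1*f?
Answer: -3900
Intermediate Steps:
C(f) = f
t = 25 (t = (-5 + 0)² = (-5)² = 25)
X(-1*5, -1)*((t*(-6))*26) = 1*((25*(-6))*26) = 1*(-150*26) = 1*(-3900) = -3900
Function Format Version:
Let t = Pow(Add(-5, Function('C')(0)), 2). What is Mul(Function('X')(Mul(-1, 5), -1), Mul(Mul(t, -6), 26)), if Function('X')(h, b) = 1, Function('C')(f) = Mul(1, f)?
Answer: -3900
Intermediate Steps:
Function('C')(f) = f
t = 25 (t = Pow(Add(-5, 0), 2) = Pow(-5, 2) = 25)
Mul(Function('X')(Mul(-1, 5), -1), Mul(Mul(t, -6), 26)) = Mul(1, Mul(Mul(25, -6), 26)) = Mul(1, Mul(-150, 26)) = Mul(1, -3900) = -3900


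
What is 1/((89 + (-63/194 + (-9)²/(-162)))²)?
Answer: 9409/73153809 ≈ 0.00012862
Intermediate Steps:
1/((89 + (-63/194 + (-9)²/(-162)))²) = 1/((89 + (-63*1/194 + 81*(-1/162)))²) = 1/((89 + (-63/194 - ½))²) = 1/((89 - 80/97)²) = 1/((8553/97)²) = 1/(73153809/9409) = 9409/73153809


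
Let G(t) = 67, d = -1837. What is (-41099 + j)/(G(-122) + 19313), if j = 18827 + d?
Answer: -24109/19380 ≈ -1.2440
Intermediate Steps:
j = 16990 (j = 18827 - 1837 = 16990)
(-41099 + j)/(G(-122) + 19313) = (-41099 + 16990)/(67 + 19313) = -24109/19380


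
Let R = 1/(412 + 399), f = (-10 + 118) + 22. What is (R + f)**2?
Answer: 11115695761/657721 ≈ 16900.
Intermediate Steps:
f = 130 (f = 108 + 22 = 130)
R = 1/811 ≈ 0.0012330
(R + f)**2 = (1/811 + 130)**2 = (105431/811)**2 = 11115695761/657721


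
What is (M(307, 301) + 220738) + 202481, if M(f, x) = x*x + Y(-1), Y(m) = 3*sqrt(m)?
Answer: 513820 + 3*I ≈ 5.1382e+5 + 3.0*I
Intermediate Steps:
M(f, x) = x**2 + 3*I (M(f, x) = x*x + 3*sqrt(-1) = x**2 + 3*I)
(M(307, 301) + 220738) + 202481 = ((301**2 + 3*I) + 220738) + 202481 = ((90601 + 3*I) + 220738) + 202481 = (311339 + 3*I) + 202481 = 513820 + 3*I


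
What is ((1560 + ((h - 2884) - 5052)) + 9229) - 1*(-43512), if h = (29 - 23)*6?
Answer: 46401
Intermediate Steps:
h = 36 (h = 6*6 = 36)
((1560 + ((h - 2884) - 5052)) + 9229) - 1*(-43512) = ((1560 + ((36 - 2884) - 5052)) + 9229) - 1*(-43512) = ((1560 + (-2848 - 5052)) + 9229) + 43512 = ((1560 - 7900) + 9229) + 43512 = (-6340 + 9229) + 43512 = 2889 + 43512 = 46401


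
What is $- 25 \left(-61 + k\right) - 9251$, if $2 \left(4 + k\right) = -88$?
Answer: $-6526$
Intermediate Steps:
$k = -48$ ($k = -4 + \frac{1}{2} \left(-88\right) = -4 - 44 = -48$)
$- 25 \left(-61 + k\right) - 9251 = - 25 \left(-61 - 48\right) - 9251 = \left(-25\right) \left(-109\right) - 9251 = 2725 - 9251 = -6526$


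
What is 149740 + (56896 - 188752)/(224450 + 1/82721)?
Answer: 2780171010992564/18566728451 ≈ 1.4974e+5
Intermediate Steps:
149740 + (56896 - 188752)/(224450 + 1/82721) = 149740 - 131856/(224450 + 1/82721) = 149740 - 131856/18566728451/82721 = 149740 - 131856*82721/18566728451 = 149740 - 10907260176/18566728451 = 2780171010992564/18566728451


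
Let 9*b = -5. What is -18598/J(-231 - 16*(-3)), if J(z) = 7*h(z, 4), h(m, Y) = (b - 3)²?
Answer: -753219/3584 ≈ -210.16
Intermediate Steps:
b = -5/9 (b = (⅑)*(-5) = -5/9 ≈ -0.55556)
h(m, Y) = 1024/81 (h(m, Y) = (-5/9 - 3)² = (-32/9)² = 1024/81)
J(z) = 7168/81 (J(z) = 7*(1024/81) = 7168/81)
-18598/J(-231 - 16*(-3)) = -18598/7168/81 = -18598*81/7168 = -753219/3584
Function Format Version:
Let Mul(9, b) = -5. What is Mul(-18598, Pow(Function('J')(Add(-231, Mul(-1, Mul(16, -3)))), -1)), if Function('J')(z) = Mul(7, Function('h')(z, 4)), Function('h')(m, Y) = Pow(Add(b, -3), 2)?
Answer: Rational(-753219, 3584) ≈ -210.16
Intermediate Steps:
b = Rational(-5, 9) (b = Mul(Rational(1, 9), -5) = Rational(-5, 9) ≈ -0.55556)
Function('h')(m, Y) = Rational(1024, 81) (Function('h')(m, Y) = Pow(Add(Rational(-5, 9), -3), 2) = Pow(Rational(-32, 9), 2) = Rational(1024, 81))
Function('J')(z) = Rational(7168, 81) (Function('J')(z) = Mul(7, Rational(1024, 81)) = Rational(7168, 81))
Mul(-18598, Pow(Function('J')(Add(-231, Mul(-1, Mul(16, -3)))), -1)) = Mul(-18598, Pow(Rational(7168, 81), -1)) = Mul(-18598, Rational(81, 7168)) = Rational(-753219, 3584)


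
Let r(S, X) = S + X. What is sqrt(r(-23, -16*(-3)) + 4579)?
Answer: 2*sqrt(1151) ≈ 67.853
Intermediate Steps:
sqrt(r(-23, -16*(-3)) + 4579) = sqrt((-23 - 16*(-3)) + 4579) = sqrt((-23 + 48) + 4579) = sqrt(25 + 4579) = sqrt(4604) = 2*sqrt(1151)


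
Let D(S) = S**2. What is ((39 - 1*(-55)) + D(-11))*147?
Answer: 31605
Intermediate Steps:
((39 - 1*(-55)) + D(-11))*147 = ((39 - 1*(-55)) + (-11)**2)*147 = ((39 + 55) + 121)*147 = (94 + 121)*147 = 215*147 = 31605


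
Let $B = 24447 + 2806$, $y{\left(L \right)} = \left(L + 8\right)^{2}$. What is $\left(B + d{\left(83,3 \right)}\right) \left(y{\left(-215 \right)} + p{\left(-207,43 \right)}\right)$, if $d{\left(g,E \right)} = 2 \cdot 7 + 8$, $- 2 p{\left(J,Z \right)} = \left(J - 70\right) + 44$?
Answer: $\frac{2343768025}{2} \approx 1.1719 \cdot 10^{9}$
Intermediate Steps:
$y{\left(L \right)} = \left(8 + L\right)^{2}$
$p{\left(J,Z \right)} = 13 - \frac{J}{2}$ ($p{\left(J,Z \right)} = - \frac{\left(J - 70\right) + 44}{2} = - \frac{\left(-70 + J\right) + 44}{2} = - \frac{-26 + J}{2} = 13 - \frac{J}{2}$)
$d{\left(g,E \right)} = 22$ ($d{\left(g,E \right)} = 14 + 8 = 22$)
$B = 27253$
$\left(B + d{\left(83,3 \right)}\right) \left(y{\left(-215 \right)} + p{\left(-207,43 \right)}\right) = \left(27253 + 22\right) \left(\left(8 - 215\right)^{2} + \left(13 - - \frac{207}{2}\right)\right) = 27275 \left(\left(-207\right)^{2} + \left(13 + \frac{207}{2}\right)\right) = 27275 \left(42849 + \frac{233}{2}\right) = 27275 \cdot \frac{85931}{2} = \frac{2343768025}{2}$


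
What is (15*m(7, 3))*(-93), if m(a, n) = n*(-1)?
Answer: 4185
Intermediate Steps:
m(a, n) = -n
(15*m(7, 3))*(-93) = (15*(-1*3))*(-93) = (15*(-3))*(-93) = -45*(-93) = 4185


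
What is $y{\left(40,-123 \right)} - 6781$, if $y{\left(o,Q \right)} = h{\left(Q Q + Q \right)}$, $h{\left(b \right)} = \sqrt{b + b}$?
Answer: $-6781 + 2 \sqrt{7503} \approx -6607.8$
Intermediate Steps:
$h{\left(b \right)} = \sqrt{2} \sqrt{b}$ ($h{\left(b \right)} = \sqrt{2 b} = \sqrt{2} \sqrt{b}$)
$y{\left(o,Q \right)} = \sqrt{2} \sqrt{Q + Q^{2}}$ ($y{\left(o,Q \right)} = \sqrt{2} \sqrt{Q Q + Q} = \sqrt{2} \sqrt{Q^{2} + Q} = \sqrt{2} \sqrt{Q + Q^{2}}$)
$y{\left(40,-123 \right)} - 6781 = \sqrt{2} \sqrt{- 123 \left(1 - 123\right)} - 6781 = \sqrt{2} \sqrt{\left(-123\right) \left(-122\right)} - 6781 = \sqrt{2} \sqrt{15006} - 6781 = 2 \sqrt{7503} - 6781 = -6781 + 2 \sqrt{7503}$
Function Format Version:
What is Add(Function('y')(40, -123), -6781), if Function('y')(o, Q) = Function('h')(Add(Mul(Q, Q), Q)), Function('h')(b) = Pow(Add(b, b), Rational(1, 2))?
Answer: Add(-6781, Mul(2, Pow(7503, Rational(1, 2)))) ≈ -6607.8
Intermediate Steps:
Function('h')(b) = Mul(Pow(2, Rational(1, 2)), Pow(b, Rational(1, 2))) (Function('h')(b) = Pow(Mul(2, b), Rational(1, 2)) = Mul(Pow(2, Rational(1, 2)), Pow(b, Rational(1, 2))))
Function('y')(o, Q) = Mul(Pow(2, Rational(1, 2)), Pow(Add(Q, Pow(Q, 2)), Rational(1, 2))) (Function('y')(o, Q) = Mul(Pow(2, Rational(1, 2)), Pow(Add(Mul(Q, Q), Q), Rational(1, 2))) = Mul(Pow(2, Rational(1, 2)), Pow(Add(Pow(Q, 2), Q), Rational(1, 2))) = Mul(Pow(2, Rational(1, 2)), Pow(Add(Q, Pow(Q, 2)), Rational(1, 2))))
Add(Function('y')(40, -123), -6781) = Add(Mul(Pow(2, Rational(1, 2)), Pow(Mul(-123, Add(1, -123)), Rational(1, 2))), -6781) = Add(Mul(Pow(2, Rational(1, 2)), Pow(Mul(-123, -122), Rational(1, 2))), -6781) = Add(Mul(Pow(2, Rational(1, 2)), Pow(15006, Rational(1, 2))), -6781) = Add(Mul(2, Pow(7503, Rational(1, 2))), -6781) = Add(-6781, Mul(2, Pow(7503, Rational(1, 2))))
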